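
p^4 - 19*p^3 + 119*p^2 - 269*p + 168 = (p - 8)*(p - 7)*(p - 3)*(p - 1)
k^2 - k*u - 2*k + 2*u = (k - 2)*(k - u)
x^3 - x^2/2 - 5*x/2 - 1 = (x - 2)*(x + 1/2)*(x + 1)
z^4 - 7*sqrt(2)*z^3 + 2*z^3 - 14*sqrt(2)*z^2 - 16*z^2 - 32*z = z*(z + 2)*(z - 8*sqrt(2))*(z + sqrt(2))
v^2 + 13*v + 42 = (v + 6)*(v + 7)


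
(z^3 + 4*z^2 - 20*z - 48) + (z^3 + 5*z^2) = 2*z^3 + 9*z^2 - 20*z - 48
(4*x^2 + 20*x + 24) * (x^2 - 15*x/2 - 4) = 4*x^4 - 10*x^3 - 142*x^2 - 260*x - 96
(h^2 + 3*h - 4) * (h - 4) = h^3 - h^2 - 16*h + 16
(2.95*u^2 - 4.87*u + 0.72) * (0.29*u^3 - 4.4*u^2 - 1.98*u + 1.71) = 0.8555*u^5 - 14.3923*u^4 + 15.7958*u^3 + 11.5191*u^2 - 9.7533*u + 1.2312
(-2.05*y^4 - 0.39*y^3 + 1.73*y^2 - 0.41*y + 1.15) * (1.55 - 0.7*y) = 1.435*y^5 - 2.9045*y^4 - 1.8155*y^3 + 2.9685*y^2 - 1.4405*y + 1.7825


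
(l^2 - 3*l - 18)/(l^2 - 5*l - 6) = (l + 3)/(l + 1)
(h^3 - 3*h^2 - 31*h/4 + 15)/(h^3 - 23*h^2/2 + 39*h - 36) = (h + 5/2)/(h - 6)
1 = 1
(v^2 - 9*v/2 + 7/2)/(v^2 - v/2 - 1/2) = (2*v - 7)/(2*v + 1)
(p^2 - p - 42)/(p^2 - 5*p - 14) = (p + 6)/(p + 2)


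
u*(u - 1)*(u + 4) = u^3 + 3*u^2 - 4*u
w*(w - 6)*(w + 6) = w^3 - 36*w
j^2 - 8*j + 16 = (j - 4)^2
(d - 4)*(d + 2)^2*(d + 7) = d^4 + 7*d^3 - 12*d^2 - 100*d - 112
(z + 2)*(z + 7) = z^2 + 9*z + 14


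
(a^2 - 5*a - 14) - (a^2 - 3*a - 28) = 14 - 2*a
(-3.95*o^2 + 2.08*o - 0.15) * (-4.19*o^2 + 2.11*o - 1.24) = 16.5505*o^4 - 17.0497*o^3 + 9.9153*o^2 - 2.8957*o + 0.186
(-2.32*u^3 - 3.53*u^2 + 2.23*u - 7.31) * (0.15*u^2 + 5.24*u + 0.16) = -0.348*u^5 - 12.6863*u^4 - 18.5339*u^3 + 10.0239*u^2 - 37.9476*u - 1.1696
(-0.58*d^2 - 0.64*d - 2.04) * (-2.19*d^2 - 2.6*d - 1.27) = 1.2702*d^4 + 2.9096*d^3 + 6.8682*d^2 + 6.1168*d + 2.5908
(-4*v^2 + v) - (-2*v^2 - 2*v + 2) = -2*v^2 + 3*v - 2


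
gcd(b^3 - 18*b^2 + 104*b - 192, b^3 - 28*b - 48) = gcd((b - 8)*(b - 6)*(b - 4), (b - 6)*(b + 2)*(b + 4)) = b - 6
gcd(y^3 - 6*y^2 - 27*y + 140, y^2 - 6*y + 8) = y - 4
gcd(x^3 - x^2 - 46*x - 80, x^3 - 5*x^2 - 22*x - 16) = x^2 - 6*x - 16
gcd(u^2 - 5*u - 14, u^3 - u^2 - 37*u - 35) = u - 7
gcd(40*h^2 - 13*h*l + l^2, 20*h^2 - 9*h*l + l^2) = 5*h - l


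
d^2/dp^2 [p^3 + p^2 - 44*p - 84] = 6*p + 2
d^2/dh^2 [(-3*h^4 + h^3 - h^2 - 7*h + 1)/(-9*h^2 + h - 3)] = 2*(243*h^6 - 81*h^5 + 252*h^4 + 530*h^3 - 153*h^2 - 567*h + 56)/(729*h^6 - 243*h^5 + 756*h^4 - 163*h^3 + 252*h^2 - 27*h + 27)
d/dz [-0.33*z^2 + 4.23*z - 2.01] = 4.23 - 0.66*z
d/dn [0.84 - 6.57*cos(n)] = 6.57*sin(n)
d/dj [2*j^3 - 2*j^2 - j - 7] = 6*j^2 - 4*j - 1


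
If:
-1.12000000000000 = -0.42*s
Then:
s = 2.67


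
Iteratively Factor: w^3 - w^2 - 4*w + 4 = (w - 1)*(w^2 - 4) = (w - 2)*(w - 1)*(w + 2)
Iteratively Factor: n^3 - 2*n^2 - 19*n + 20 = (n + 4)*(n^2 - 6*n + 5) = (n - 5)*(n + 4)*(n - 1)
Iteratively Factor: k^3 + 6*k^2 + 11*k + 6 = (k + 3)*(k^2 + 3*k + 2) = (k + 1)*(k + 3)*(k + 2)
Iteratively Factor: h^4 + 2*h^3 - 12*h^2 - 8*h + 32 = (h - 2)*(h^3 + 4*h^2 - 4*h - 16) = (h - 2)^2*(h^2 + 6*h + 8) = (h - 2)^2*(h + 2)*(h + 4)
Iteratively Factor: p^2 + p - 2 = (p - 1)*(p + 2)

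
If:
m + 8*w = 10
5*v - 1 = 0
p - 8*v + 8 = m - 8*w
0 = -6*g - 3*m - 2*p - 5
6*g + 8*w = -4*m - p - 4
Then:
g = -611/60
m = 127/10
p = 9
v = 1/5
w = -27/80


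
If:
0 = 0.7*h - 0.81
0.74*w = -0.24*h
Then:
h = 1.16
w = -0.38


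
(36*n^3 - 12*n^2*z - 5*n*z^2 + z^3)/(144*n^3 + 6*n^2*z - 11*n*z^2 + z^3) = (-2*n + z)/(-8*n + z)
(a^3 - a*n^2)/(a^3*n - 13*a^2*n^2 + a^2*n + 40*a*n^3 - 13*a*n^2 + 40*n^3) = a*(a^2 - n^2)/(n*(a^3 - 13*a^2*n + a^2 + 40*a*n^2 - 13*a*n + 40*n^2))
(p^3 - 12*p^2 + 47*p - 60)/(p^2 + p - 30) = (p^2 - 7*p + 12)/(p + 6)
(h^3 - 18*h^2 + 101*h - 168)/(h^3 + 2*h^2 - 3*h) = (h^3 - 18*h^2 + 101*h - 168)/(h*(h^2 + 2*h - 3))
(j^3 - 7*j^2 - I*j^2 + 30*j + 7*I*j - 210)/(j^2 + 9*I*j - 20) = (j^2 - j*(7 + 6*I) + 42*I)/(j + 4*I)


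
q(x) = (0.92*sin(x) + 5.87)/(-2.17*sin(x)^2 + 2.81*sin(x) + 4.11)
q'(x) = (4.34*sin(x)*cos(x) - 2.81*cos(x))*(0.92*sin(x) + 5.87)/(-2.17*sin(x)^2 + 2.81*sin(x) + 4.11)^2 + 0.92*cos(x)/(-2.17*sin(x)^2 + 2.81*sin(x) + 4.11)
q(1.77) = 1.42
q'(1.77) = -0.12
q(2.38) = 1.30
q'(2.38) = -0.17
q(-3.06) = 1.50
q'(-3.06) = 0.99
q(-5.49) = 1.30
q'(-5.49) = 0.18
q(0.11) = 1.36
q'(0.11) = -0.51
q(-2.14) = 25.05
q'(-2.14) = 426.76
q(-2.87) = 1.76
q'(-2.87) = 1.83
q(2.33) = 1.31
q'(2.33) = -0.19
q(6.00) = 1.78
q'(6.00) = -1.90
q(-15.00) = 3.86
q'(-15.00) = 11.59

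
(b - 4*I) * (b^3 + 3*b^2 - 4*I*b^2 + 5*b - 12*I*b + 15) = b^4 + 3*b^3 - 8*I*b^3 - 11*b^2 - 24*I*b^2 - 33*b - 20*I*b - 60*I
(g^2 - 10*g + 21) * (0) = 0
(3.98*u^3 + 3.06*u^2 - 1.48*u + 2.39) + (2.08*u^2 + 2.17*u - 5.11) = 3.98*u^3 + 5.14*u^2 + 0.69*u - 2.72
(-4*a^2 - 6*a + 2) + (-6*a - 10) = -4*a^2 - 12*a - 8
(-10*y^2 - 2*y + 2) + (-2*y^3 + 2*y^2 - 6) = -2*y^3 - 8*y^2 - 2*y - 4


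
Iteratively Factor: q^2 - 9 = (q + 3)*(q - 3)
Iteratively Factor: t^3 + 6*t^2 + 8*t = (t + 4)*(t^2 + 2*t) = (t + 2)*(t + 4)*(t)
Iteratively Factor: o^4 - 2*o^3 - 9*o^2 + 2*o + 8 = (o - 1)*(o^3 - o^2 - 10*o - 8) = (o - 1)*(o + 2)*(o^2 - 3*o - 4) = (o - 1)*(o + 1)*(o + 2)*(o - 4)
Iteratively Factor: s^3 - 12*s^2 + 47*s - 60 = (s - 5)*(s^2 - 7*s + 12) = (s - 5)*(s - 3)*(s - 4)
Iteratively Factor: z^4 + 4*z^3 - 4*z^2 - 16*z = (z + 4)*(z^3 - 4*z) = (z + 2)*(z + 4)*(z^2 - 2*z) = (z - 2)*(z + 2)*(z + 4)*(z)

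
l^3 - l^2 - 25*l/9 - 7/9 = (l - 7/3)*(l + 1/3)*(l + 1)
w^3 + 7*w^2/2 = w^2*(w + 7/2)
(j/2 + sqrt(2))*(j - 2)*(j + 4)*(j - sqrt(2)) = j^4/2 + sqrt(2)*j^3/2 + j^3 - 6*j^2 + sqrt(2)*j^2 - 4*sqrt(2)*j - 4*j + 16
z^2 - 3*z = z*(z - 3)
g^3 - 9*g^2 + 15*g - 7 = (g - 7)*(g - 1)^2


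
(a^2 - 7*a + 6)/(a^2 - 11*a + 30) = (a - 1)/(a - 5)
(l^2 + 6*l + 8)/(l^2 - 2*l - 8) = (l + 4)/(l - 4)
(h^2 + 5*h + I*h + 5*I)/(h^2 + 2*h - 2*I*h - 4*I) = (h^2 + h*(5 + I) + 5*I)/(h^2 + 2*h*(1 - I) - 4*I)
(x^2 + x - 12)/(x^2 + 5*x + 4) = (x - 3)/(x + 1)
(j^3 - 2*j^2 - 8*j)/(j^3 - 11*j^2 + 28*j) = (j + 2)/(j - 7)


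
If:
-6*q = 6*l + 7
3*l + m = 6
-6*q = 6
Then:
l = -1/6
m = 13/2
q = -1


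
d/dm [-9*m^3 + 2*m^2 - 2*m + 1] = -27*m^2 + 4*m - 2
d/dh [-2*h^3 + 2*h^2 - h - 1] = -6*h^2 + 4*h - 1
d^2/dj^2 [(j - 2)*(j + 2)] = 2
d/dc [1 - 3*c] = -3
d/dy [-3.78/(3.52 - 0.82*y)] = -3.0996/(0.82*y - 3.52)^2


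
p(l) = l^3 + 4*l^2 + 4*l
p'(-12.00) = 340.00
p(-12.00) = -1200.00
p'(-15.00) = 559.00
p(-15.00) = -2535.00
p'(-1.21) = -1.29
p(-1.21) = -0.76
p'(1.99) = 31.80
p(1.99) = 31.68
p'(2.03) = 32.60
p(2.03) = 32.97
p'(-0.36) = 1.51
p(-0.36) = -0.97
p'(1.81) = 28.31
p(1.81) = 26.27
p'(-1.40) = -1.32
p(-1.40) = -0.50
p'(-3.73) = 15.90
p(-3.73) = -11.16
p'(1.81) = 28.31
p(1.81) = 26.27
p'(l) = 3*l^2 + 8*l + 4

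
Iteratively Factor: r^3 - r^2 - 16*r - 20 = (r - 5)*(r^2 + 4*r + 4) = (r - 5)*(r + 2)*(r + 2)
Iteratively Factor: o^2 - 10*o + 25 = (o - 5)*(o - 5)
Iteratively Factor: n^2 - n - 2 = (n - 2)*(n + 1)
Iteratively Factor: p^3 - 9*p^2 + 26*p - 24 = (p - 4)*(p^2 - 5*p + 6) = (p - 4)*(p - 2)*(p - 3)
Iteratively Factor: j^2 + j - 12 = (j + 4)*(j - 3)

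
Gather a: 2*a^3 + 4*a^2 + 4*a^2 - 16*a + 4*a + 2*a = 2*a^3 + 8*a^2 - 10*a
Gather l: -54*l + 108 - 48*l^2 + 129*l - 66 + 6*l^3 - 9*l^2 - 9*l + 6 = 6*l^3 - 57*l^2 + 66*l + 48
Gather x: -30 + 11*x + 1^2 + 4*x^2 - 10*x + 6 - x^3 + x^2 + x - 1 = -x^3 + 5*x^2 + 2*x - 24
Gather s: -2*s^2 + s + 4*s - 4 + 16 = -2*s^2 + 5*s + 12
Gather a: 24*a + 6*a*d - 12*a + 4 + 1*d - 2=a*(6*d + 12) + d + 2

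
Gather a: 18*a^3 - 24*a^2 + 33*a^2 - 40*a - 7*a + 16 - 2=18*a^3 + 9*a^2 - 47*a + 14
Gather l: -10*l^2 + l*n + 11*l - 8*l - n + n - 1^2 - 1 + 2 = -10*l^2 + l*(n + 3)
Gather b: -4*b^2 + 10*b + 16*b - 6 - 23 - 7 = -4*b^2 + 26*b - 36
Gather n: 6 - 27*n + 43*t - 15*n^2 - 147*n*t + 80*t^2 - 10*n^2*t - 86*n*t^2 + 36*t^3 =n^2*(-10*t - 15) + n*(-86*t^2 - 147*t - 27) + 36*t^3 + 80*t^2 + 43*t + 6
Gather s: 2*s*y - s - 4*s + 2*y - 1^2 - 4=s*(2*y - 5) + 2*y - 5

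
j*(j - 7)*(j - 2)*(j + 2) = j^4 - 7*j^3 - 4*j^2 + 28*j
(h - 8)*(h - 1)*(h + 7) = h^3 - 2*h^2 - 55*h + 56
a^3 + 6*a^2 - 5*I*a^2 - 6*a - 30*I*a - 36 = (a + 6)*(a - 3*I)*(a - 2*I)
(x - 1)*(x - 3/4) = x^2 - 7*x/4 + 3/4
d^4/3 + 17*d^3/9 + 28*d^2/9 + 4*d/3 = d*(d/3 + 1)*(d + 2/3)*(d + 2)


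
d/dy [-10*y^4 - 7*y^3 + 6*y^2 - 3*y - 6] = -40*y^3 - 21*y^2 + 12*y - 3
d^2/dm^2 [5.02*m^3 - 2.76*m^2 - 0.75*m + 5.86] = 30.12*m - 5.52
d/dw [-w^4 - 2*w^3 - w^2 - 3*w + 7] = -4*w^3 - 6*w^2 - 2*w - 3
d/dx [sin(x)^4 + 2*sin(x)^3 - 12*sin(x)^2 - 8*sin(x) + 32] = 2*(2*sin(x)^3 + 3*sin(x)^2 - 12*sin(x) - 4)*cos(x)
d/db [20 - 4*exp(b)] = -4*exp(b)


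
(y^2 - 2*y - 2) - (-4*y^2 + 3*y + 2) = 5*y^2 - 5*y - 4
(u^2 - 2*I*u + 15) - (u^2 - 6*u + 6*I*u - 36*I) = 6*u - 8*I*u + 15 + 36*I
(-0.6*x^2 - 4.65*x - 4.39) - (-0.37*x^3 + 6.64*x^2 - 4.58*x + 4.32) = 0.37*x^3 - 7.24*x^2 - 0.0700000000000003*x - 8.71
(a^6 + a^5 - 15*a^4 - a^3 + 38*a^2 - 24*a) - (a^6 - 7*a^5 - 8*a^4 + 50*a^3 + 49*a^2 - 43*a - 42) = 8*a^5 - 7*a^4 - 51*a^3 - 11*a^2 + 19*a + 42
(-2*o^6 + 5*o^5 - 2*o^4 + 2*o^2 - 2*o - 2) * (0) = 0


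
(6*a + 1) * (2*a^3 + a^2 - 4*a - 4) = 12*a^4 + 8*a^3 - 23*a^2 - 28*a - 4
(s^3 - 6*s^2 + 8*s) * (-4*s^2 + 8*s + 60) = -4*s^5 + 32*s^4 - 20*s^3 - 296*s^2 + 480*s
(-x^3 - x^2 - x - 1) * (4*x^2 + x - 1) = -4*x^5 - 5*x^4 - 4*x^3 - 4*x^2 + 1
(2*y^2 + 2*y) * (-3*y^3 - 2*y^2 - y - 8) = -6*y^5 - 10*y^4 - 6*y^3 - 18*y^2 - 16*y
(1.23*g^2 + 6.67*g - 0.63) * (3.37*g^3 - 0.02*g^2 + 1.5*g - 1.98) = 4.1451*g^5 + 22.4533*g^4 - 0.4115*g^3 + 7.5822*g^2 - 14.1516*g + 1.2474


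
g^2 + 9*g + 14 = (g + 2)*(g + 7)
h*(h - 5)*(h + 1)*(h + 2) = h^4 - 2*h^3 - 13*h^2 - 10*h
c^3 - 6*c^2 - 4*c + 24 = (c - 6)*(c - 2)*(c + 2)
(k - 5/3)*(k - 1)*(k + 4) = k^3 + 4*k^2/3 - 9*k + 20/3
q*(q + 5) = q^2 + 5*q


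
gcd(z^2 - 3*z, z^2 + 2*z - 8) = 1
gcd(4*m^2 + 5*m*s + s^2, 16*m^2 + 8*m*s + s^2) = 4*m + s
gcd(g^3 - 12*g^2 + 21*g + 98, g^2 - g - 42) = g - 7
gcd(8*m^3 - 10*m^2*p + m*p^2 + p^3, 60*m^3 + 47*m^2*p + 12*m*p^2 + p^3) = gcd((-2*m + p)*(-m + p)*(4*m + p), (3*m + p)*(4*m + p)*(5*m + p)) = 4*m + p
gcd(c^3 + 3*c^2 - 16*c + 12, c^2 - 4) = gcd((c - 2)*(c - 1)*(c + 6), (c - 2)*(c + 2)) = c - 2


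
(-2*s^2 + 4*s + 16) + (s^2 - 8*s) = -s^2 - 4*s + 16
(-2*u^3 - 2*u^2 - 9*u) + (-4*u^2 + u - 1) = -2*u^3 - 6*u^2 - 8*u - 1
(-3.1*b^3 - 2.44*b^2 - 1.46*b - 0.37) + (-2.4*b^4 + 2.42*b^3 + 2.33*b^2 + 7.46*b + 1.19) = -2.4*b^4 - 0.68*b^3 - 0.11*b^2 + 6.0*b + 0.82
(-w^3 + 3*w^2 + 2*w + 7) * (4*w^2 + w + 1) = -4*w^5 + 11*w^4 + 10*w^3 + 33*w^2 + 9*w + 7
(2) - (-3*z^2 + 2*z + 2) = 3*z^2 - 2*z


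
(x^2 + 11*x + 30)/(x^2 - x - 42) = (x + 5)/(x - 7)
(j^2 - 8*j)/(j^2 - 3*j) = (j - 8)/(j - 3)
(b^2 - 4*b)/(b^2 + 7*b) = (b - 4)/(b + 7)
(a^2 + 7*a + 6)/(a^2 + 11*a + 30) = (a + 1)/(a + 5)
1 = 1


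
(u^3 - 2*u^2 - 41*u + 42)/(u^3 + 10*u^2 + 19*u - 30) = (u - 7)/(u + 5)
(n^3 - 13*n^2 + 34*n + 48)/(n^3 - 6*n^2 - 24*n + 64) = (n^2 - 5*n - 6)/(n^2 + 2*n - 8)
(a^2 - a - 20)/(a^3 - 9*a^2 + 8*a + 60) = (a + 4)/(a^2 - 4*a - 12)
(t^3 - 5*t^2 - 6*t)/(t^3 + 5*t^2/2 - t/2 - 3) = 2*t*(t^2 - 5*t - 6)/(2*t^3 + 5*t^2 - t - 6)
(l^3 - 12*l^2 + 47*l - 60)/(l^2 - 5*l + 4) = (l^2 - 8*l + 15)/(l - 1)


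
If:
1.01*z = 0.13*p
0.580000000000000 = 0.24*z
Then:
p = 18.78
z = 2.42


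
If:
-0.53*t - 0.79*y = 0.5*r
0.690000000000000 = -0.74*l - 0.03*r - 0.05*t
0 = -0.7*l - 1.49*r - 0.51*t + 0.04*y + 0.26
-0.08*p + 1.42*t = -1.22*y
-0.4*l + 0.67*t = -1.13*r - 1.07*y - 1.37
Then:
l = -1.59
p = 118.05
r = -3.20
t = 11.59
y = -5.75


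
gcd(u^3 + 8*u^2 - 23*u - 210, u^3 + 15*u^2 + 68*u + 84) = u^2 + 13*u + 42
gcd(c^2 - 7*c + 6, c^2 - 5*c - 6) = c - 6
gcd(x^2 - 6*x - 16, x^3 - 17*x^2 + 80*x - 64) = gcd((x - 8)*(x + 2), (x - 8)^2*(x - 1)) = x - 8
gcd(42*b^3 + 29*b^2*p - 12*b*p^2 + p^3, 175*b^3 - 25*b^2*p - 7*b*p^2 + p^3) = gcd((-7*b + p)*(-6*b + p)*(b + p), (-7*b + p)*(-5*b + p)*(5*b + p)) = -7*b + p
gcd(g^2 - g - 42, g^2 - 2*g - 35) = g - 7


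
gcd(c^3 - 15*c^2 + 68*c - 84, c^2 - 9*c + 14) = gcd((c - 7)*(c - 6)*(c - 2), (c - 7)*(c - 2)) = c^2 - 9*c + 14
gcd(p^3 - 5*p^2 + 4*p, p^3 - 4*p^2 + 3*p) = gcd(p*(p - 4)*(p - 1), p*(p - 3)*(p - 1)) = p^2 - p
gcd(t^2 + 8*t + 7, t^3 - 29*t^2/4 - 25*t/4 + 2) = t + 1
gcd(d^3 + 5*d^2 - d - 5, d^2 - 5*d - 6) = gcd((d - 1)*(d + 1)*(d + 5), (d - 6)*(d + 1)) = d + 1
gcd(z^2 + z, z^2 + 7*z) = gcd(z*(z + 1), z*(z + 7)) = z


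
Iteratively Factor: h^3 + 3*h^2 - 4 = (h + 2)*(h^2 + h - 2) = (h - 1)*(h + 2)*(h + 2)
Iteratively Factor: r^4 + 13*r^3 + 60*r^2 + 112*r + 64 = (r + 1)*(r^3 + 12*r^2 + 48*r + 64) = (r + 1)*(r + 4)*(r^2 + 8*r + 16) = (r + 1)*(r + 4)^2*(r + 4)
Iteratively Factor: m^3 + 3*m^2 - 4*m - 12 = (m + 3)*(m^2 - 4) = (m + 2)*(m + 3)*(m - 2)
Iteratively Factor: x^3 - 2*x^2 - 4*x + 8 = (x - 2)*(x^2 - 4) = (x - 2)^2*(x + 2)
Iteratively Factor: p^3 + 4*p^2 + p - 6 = (p + 2)*(p^2 + 2*p - 3) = (p + 2)*(p + 3)*(p - 1)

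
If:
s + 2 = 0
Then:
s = -2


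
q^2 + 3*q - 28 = (q - 4)*(q + 7)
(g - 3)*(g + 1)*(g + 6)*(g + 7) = g^4 + 11*g^3 + 13*g^2 - 123*g - 126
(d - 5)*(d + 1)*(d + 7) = d^3 + 3*d^2 - 33*d - 35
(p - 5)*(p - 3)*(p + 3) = p^3 - 5*p^2 - 9*p + 45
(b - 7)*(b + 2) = b^2 - 5*b - 14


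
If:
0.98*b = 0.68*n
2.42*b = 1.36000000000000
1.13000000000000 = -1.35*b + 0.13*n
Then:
No Solution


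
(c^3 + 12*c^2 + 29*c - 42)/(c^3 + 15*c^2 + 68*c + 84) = (c - 1)/(c + 2)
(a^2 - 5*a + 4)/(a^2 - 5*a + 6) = (a^2 - 5*a + 4)/(a^2 - 5*a + 6)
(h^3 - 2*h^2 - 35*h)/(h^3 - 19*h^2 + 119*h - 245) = h*(h + 5)/(h^2 - 12*h + 35)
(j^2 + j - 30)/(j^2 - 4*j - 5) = (j + 6)/(j + 1)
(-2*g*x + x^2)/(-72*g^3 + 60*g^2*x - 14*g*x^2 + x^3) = x/(36*g^2 - 12*g*x + x^2)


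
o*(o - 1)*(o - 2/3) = o^3 - 5*o^2/3 + 2*o/3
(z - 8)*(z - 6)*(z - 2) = z^3 - 16*z^2 + 76*z - 96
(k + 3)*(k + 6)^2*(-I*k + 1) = -I*k^4 + k^3 - 15*I*k^3 + 15*k^2 - 72*I*k^2 + 72*k - 108*I*k + 108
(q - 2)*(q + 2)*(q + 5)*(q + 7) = q^4 + 12*q^3 + 31*q^2 - 48*q - 140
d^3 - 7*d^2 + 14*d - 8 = (d - 4)*(d - 2)*(d - 1)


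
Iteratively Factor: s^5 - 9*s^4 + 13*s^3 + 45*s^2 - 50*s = (s - 5)*(s^4 - 4*s^3 - 7*s^2 + 10*s) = (s - 5)^2*(s^3 + s^2 - 2*s) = (s - 5)^2*(s - 1)*(s^2 + 2*s) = (s - 5)^2*(s - 1)*(s + 2)*(s)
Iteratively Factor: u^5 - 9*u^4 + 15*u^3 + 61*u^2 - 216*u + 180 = (u - 2)*(u^4 - 7*u^3 + u^2 + 63*u - 90) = (u - 3)*(u - 2)*(u^3 - 4*u^2 - 11*u + 30) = (u - 5)*(u - 3)*(u - 2)*(u^2 + u - 6) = (u - 5)*(u - 3)*(u - 2)*(u + 3)*(u - 2)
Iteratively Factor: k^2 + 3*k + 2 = (k + 1)*(k + 2)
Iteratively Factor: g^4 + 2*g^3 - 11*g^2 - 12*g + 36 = (g - 2)*(g^3 + 4*g^2 - 3*g - 18) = (g - 2)*(g + 3)*(g^2 + g - 6) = (g - 2)^2*(g + 3)*(g + 3)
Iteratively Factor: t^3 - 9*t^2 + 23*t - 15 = (t - 3)*(t^2 - 6*t + 5) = (t - 3)*(t - 1)*(t - 5)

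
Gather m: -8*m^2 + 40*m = -8*m^2 + 40*m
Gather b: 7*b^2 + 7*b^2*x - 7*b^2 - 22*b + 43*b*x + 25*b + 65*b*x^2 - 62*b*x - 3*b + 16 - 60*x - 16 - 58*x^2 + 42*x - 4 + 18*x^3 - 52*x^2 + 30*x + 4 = 7*b^2*x + b*(65*x^2 - 19*x) + 18*x^3 - 110*x^2 + 12*x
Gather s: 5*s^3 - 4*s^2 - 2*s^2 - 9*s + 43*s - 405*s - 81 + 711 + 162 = 5*s^3 - 6*s^2 - 371*s + 792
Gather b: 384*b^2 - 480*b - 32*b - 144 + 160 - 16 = 384*b^2 - 512*b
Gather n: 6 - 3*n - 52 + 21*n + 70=18*n + 24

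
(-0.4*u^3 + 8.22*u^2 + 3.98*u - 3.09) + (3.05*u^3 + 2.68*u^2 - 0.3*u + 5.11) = 2.65*u^3 + 10.9*u^2 + 3.68*u + 2.02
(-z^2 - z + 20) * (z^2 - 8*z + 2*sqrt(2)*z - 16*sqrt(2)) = -z^4 - 2*sqrt(2)*z^3 + 7*z^3 + 14*sqrt(2)*z^2 + 28*z^2 - 160*z + 56*sqrt(2)*z - 320*sqrt(2)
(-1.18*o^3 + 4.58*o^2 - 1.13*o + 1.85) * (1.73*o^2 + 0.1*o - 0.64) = -2.0414*o^5 + 7.8054*o^4 - 0.7417*o^3 + 0.1563*o^2 + 0.9082*o - 1.184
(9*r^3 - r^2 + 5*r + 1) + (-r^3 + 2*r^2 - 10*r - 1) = 8*r^3 + r^2 - 5*r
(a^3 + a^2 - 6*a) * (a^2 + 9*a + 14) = a^5 + 10*a^4 + 17*a^3 - 40*a^2 - 84*a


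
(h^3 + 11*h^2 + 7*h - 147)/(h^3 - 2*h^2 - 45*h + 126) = (h + 7)/(h - 6)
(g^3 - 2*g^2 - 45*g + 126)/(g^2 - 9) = (g^2 + g - 42)/(g + 3)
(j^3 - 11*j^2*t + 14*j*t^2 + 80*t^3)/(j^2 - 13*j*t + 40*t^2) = j + 2*t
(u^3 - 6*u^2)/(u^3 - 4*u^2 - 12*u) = u/(u + 2)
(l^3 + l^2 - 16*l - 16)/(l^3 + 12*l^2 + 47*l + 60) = (l^2 - 3*l - 4)/(l^2 + 8*l + 15)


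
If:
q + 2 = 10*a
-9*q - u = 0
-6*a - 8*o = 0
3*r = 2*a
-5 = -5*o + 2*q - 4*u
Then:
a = 284/1535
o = -213/1535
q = -46/307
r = 568/4605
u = 414/307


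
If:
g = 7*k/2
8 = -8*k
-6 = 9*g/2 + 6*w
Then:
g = -7/2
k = -1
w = 13/8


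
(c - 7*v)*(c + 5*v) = c^2 - 2*c*v - 35*v^2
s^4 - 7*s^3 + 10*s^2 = s^2*(s - 5)*(s - 2)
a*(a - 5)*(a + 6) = a^3 + a^2 - 30*a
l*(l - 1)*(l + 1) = l^3 - l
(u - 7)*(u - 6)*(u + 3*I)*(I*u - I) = I*u^4 - 3*u^3 - 14*I*u^3 + 42*u^2 + 55*I*u^2 - 165*u - 42*I*u + 126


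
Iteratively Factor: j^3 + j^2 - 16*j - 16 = (j + 4)*(j^2 - 3*j - 4) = (j - 4)*(j + 4)*(j + 1)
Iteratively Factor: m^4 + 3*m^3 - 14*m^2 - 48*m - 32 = (m + 4)*(m^3 - m^2 - 10*m - 8) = (m + 1)*(m + 4)*(m^2 - 2*m - 8) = (m + 1)*(m + 2)*(m + 4)*(m - 4)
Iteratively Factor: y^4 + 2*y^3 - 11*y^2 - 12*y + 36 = (y + 3)*(y^3 - y^2 - 8*y + 12) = (y - 2)*(y + 3)*(y^2 + y - 6) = (y - 2)*(y + 3)^2*(y - 2)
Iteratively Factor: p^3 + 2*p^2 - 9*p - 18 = (p - 3)*(p^2 + 5*p + 6) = (p - 3)*(p + 2)*(p + 3)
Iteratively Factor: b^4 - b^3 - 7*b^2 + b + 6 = (b + 1)*(b^3 - 2*b^2 - 5*b + 6) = (b + 1)*(b + 2)*(b^2 - 4*b + 3) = (b - 1)*(b + 1)*(b + 2)*(b - 3)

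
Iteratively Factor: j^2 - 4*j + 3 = (j - 3)*(j - 1)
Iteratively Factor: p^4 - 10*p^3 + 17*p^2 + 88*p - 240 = (p - 4)*(p^3 - 6*p^2 - 7*p + 60) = (p - 4)^2*(p^2 - 2*p - 15) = (p - 5)*(p - 4)^2*(p + 3)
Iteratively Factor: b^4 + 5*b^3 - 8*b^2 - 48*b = (b - 3)*(b^3 + 8*b^2 + 16*b) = b*(b - 3)*(b^2 + 8*b + 16) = b*(b - 3)*(b + 4)*(b + 4)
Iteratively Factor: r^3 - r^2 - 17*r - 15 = (r + 1)*(r^2 - 2*r - 15) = (r - 5)*(r + 1)*(r + 3)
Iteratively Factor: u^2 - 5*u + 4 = (u - 1)*(u - 4)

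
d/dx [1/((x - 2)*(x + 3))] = (-2*x - 1)/(x^4 + 2*x^3 - 11*x^2 - 12*x + 36)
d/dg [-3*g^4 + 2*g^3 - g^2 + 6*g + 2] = -12*g^3 + 6*g^2 - 2*g + 6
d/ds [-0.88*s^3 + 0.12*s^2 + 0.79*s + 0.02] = -2.64*s^2 + 0.24*s + 0.79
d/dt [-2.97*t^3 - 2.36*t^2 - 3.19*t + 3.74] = -8.91*t^2 - 4.72*t - 3.19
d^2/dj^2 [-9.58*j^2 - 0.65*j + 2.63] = -19.1600000000000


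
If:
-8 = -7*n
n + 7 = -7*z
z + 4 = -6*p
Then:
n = 8/7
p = -139/294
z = -57/49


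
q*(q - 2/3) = q^2 - 2*q/3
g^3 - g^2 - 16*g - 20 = (g - 5)*(g + 2)^2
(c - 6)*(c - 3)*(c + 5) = c^3 - 4*c^2 - 27*c + 90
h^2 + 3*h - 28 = (h - 4)*(h + 7)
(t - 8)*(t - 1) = t^2 - 9*t + 8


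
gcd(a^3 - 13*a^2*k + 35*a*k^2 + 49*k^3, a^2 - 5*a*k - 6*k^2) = a + k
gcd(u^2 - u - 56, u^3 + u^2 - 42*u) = u + 7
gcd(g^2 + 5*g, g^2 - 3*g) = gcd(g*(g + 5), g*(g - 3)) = g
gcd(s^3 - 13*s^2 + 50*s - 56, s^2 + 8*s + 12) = 1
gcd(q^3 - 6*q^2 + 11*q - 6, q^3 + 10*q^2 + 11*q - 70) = q - 2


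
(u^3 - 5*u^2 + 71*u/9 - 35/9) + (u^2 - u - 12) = u^3 - 4*u^2 + 62*u/9 - 143/9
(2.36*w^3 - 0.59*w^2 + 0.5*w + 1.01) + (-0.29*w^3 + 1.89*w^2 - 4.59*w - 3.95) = 2.07*w^3 + 1.3*w^2 - 4.09*w - 2.94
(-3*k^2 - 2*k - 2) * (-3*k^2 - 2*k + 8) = 9*k^4 + 12*k^3 - 14*k^2 - 12*k - 16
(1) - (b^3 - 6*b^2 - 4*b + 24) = -b^3 + 6*b^2 + 4*b - 23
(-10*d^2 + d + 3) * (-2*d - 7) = 20*d^3 + 68*d^2 - 13*d - 21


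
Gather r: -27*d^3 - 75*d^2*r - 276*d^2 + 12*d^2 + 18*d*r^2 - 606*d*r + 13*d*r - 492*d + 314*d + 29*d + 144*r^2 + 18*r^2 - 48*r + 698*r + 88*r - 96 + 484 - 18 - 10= -27*d^3 - 264*d^2 - 149*d + r^2*(18*d + 162) + r*(-75*d^2 - 593*d + 738) + 360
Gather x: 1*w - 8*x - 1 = w - 8*x - 1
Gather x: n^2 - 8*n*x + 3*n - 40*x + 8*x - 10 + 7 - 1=n^2 + 3*n + x*(-8*n - 32) - 4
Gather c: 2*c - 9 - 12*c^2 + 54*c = -12*c^2 + 56*c - 9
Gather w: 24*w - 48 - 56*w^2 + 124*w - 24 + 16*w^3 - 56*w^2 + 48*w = 16*w^3 - 112*w^2 + 196*w - 72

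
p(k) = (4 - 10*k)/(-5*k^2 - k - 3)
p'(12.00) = -0.01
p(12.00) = 0.16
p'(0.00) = 3.78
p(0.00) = -1.33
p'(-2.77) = -0.31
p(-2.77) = -0.82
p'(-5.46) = -0.08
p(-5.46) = -0.40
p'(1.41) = -0.04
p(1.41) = 0.70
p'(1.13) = 0.14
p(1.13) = 0.69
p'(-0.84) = -1.08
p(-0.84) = -2.18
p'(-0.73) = -0.90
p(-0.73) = -2.29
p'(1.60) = -0.10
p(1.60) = 0.69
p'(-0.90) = -1.12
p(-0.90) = -2.11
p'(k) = (4 - 10*k)*(10*k + 1)/(-5*k^2 - k - 3)^2 - 10/(-5*k^2 - k - 3)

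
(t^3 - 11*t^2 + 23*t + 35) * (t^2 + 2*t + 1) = t^5 - 9*t^4 + 2*t^3 + 70*t^2 + 93*t + 35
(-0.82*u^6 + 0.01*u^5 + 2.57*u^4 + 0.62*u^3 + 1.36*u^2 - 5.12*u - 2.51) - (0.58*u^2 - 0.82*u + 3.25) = -0.82*u^6 + 0.01*u^5 + 2.57*u^4 + 0.62*u^3 + 0.78*u^2 - 4.3*u - 5.76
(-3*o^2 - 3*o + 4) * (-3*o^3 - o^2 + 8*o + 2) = 9*o^5 + 12*o^4 - 33*o^3 - 34*o^2 + 26*o + 8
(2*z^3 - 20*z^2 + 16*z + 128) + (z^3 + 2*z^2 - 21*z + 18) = 3*z^3 - 18*z^2 - 5*z + 146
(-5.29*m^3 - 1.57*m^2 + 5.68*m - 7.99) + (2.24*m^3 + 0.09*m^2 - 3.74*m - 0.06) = -3.05*m^3 - 1.48*m^2 + 1.94*m - 8.05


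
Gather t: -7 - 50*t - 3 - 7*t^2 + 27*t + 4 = -7*t^2 - 23*t - 6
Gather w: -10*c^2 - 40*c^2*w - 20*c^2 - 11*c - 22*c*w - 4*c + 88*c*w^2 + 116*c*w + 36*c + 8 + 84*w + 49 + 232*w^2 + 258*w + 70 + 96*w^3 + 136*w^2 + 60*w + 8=-30*c^2 + 21*c + 96*w^3 + w^2*(88*c + 368) + w*(-40*c^2 + 94*c + 402) + 135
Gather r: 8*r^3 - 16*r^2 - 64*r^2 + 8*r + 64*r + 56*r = 8*r^3 - 80*r^2 + 128*r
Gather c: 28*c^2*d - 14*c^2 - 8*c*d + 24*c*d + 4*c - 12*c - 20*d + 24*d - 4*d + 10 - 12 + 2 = c^2*(28*d - 14) + c*(16*d - 8)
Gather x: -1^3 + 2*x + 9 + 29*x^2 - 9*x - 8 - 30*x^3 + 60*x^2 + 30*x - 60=-30*x^3 + 89*x^2 + 23*x - 60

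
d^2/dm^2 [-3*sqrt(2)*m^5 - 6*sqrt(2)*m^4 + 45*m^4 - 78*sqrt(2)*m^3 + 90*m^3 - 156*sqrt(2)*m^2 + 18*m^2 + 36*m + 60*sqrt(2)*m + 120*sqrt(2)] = -60*sqrt(2)*m^3 - 72*sqrt(2)*m^2 + 540*m^2 - 468*sqrt(2)*m + 540*m - 312*sqrt(2) + 36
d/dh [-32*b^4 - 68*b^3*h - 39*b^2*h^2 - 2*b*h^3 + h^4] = -68*b^3 - 78*b^2*h - 6*b*h^2 + 4*h^3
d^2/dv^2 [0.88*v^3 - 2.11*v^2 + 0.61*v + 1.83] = 5.28*v - 4.22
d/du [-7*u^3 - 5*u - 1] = -21*u^2 - 5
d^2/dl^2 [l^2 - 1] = 2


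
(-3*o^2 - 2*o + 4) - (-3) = -3*o^2 - 2*o + 7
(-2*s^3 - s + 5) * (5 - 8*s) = 16*s^4 - 10*s^3 + 8*s^2 - 45*s + 25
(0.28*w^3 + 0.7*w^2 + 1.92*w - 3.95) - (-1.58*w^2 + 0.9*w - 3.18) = 0.28*w^3 + 2.28*w^2 + 1.02*w - 0.77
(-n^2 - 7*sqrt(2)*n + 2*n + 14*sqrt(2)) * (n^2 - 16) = -n^4 - 7*sqrt(2)*n^3 + 2*n^3 + 16*n^2 + 14*sqrt(2)*n^2 - 32*n + 112*sqrt(2)*n - 224*sqrt(2)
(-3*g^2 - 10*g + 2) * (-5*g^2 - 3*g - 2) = 15*g^4 + 59*g^3 + 26*g^2 + 14*g - 4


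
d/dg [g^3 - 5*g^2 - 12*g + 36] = 3*g^2 - 10*g - 12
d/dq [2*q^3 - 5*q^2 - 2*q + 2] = 6*q^2 - 10*q - 2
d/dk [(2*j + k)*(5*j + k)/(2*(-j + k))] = ((-7*j - 2*k)*(j - k) - (2*j + k)*(5*j + k))/(2*(j - k)^2)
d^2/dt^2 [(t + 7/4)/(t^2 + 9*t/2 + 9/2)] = ((4*t + 7)*(4*t + 9)^2 - 2*(12*t + 25)*(2*t^2 + 9*t + 9))/(2*t^2 + 9*t + 9)^3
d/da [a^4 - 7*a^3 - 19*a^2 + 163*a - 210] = 4*a^3 - 21*a^2 - 38*a + 163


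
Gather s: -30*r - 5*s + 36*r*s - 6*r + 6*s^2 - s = -36*r + 6*s^2 + s*(36*r - 6)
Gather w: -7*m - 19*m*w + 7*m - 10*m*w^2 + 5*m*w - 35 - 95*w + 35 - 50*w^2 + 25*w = w^2*(-10*m - 50) + w*(-14*m - 70)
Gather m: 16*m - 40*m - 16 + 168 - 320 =-24*m - 168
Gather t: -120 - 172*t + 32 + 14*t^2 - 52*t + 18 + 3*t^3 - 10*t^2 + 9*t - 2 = 3*t^3 + 4*t^2 - 215*t - 72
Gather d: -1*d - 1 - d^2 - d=-d^2 - 2*d - 1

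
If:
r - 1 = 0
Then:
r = 1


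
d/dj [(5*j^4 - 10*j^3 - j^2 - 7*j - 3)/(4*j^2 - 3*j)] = (40*j^5 - 85*j^4 + 60*j^3 + 31*j^2 + 24*j - 9)/(j^2*(16*j^2 - 24*j + 9))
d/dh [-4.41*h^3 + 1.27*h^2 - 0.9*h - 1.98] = -13.23*h^2 + 2.54*h - 0.9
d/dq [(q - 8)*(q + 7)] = 2*q - 1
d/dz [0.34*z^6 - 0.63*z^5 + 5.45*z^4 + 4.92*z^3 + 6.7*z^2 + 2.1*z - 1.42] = 2.04*z^5 - 3.15*z^4 + 21.8*z^3 + 14.76*z^2 + 13.4*z + 2.1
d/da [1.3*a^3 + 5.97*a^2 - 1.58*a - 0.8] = 3.9*a^2 + 11.94*a - 1.58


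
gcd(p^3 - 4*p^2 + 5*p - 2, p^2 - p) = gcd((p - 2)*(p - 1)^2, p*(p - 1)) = p - 1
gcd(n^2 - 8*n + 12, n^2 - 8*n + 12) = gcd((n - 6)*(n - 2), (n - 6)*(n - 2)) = n^2 - 8*n + 12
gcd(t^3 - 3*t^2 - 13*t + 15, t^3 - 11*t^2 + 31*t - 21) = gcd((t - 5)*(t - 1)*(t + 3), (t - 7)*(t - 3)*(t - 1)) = t - 1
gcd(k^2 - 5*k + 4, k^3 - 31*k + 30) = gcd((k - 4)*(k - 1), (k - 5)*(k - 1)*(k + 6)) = k - 1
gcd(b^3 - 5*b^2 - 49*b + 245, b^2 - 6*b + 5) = b - 5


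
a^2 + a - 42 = (a - 6)*(a + 7)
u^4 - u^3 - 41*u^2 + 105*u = u*(u - 5)*(u - 3)*(u + 7)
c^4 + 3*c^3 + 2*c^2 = c^2*(c + 1)*(c + 2)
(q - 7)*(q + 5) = q^2 - 2*q - 35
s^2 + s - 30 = (s - 5)*(s + 6)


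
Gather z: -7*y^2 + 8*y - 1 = -7*y^2 + 8*y - 1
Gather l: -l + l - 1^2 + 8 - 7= 0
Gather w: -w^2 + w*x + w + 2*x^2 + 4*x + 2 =-w^2 + w*(x + 1) + 2*x^2 + 4*x + 2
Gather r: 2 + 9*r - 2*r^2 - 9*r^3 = -9*r^3 - 2*r^2 + 9*r + 2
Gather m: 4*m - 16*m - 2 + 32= 30 - 12*m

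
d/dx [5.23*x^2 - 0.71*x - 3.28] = 10.46*x - 0.71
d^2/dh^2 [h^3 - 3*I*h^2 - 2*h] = 6*h - 6*I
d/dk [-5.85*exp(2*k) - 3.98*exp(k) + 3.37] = (-11.7*exp(k) - 3.98)*exp(k)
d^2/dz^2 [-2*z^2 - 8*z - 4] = -4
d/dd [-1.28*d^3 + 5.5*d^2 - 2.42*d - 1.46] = -3.84*d^2 + 11.0*d - 2.42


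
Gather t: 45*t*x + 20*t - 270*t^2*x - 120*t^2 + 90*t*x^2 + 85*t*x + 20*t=t^2*(-270*x - 120) + t*(90*x^2 + 130*x + 40)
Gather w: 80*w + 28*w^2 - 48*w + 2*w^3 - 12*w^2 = 2*w^3 + 16*w^2 + 32*w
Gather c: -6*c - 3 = -6*c - 3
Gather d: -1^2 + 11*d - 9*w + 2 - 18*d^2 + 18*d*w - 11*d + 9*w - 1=-18*d^2 + 18*d*w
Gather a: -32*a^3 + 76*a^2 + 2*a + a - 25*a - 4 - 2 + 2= -32*a^3 + 76*a^2 - 22*a - 4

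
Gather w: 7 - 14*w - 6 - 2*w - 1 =-16*w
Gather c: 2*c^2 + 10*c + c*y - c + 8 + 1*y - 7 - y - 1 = 2*c^2 + c*(y + 9)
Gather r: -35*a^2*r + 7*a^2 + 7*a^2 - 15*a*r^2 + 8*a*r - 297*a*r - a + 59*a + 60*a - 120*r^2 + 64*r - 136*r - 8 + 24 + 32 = 14*a^2 + 118*a + r^2*(-15*a - 120) + r*(-35*a^2 - 289*a - 72) + 48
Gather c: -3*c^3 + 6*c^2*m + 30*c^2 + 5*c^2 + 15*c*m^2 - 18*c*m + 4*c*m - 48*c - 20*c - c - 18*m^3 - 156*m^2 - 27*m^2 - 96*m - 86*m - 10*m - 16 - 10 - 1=-3*c^3 + c^2*(6*m + 35) + c*(15*m^2 - 14*m - 69) - 18*m^3 - 183*m^2 - 192*m - 27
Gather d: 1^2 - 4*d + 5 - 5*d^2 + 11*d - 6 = -5*d^2 + 7*d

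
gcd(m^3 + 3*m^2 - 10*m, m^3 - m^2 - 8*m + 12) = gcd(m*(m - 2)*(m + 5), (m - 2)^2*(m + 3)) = m - 2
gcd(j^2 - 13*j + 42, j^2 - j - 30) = j - 6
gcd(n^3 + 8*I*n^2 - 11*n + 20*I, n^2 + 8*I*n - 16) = n + 4*I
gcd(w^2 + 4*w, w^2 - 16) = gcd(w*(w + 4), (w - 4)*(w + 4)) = w + 4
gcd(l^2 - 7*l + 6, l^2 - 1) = l - 1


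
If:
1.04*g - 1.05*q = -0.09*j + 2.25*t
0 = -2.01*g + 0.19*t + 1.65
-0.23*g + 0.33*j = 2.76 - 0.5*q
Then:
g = 0.0945273631840796*t + 0.82089552238806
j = 2.80631961520622*t + 6.81834124397171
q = 1.39750671927718 - 1.80868835897143*t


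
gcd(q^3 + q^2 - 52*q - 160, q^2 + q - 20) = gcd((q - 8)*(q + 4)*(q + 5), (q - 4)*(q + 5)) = q + 5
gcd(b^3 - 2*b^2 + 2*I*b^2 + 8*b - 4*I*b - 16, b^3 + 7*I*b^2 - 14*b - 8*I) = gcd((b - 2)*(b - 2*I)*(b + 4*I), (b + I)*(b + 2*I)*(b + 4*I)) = b + 4*I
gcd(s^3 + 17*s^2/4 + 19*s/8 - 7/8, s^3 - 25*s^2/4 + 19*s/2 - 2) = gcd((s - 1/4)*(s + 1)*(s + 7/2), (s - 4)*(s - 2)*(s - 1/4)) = s - 1/4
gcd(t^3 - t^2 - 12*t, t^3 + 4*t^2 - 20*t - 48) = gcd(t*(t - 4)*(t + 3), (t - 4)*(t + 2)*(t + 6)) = t - 4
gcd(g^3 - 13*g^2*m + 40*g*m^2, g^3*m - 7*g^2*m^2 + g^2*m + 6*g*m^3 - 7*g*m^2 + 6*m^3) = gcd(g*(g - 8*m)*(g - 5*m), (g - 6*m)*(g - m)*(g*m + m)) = 1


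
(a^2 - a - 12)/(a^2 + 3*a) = (a - 4)/a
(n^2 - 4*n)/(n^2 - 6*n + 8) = n/(n - 2)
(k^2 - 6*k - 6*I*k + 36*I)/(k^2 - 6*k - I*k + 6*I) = (k - 6*I)/(k - I)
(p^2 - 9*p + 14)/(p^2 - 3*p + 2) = (p - 7)/(p - 1)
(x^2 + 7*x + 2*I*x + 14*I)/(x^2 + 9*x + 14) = (x + 2*I)/(x + 2)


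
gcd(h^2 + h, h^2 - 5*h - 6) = h + 1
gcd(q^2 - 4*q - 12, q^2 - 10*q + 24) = q - 6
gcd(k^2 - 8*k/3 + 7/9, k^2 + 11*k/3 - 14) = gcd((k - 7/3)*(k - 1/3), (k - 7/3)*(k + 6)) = k - 7/3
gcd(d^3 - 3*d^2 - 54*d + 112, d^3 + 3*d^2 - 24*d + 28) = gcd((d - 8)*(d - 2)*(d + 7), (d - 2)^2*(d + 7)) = d^2 + 5*d - 14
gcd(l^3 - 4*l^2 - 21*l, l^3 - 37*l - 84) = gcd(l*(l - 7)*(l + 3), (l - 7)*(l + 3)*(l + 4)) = l^2 - 4*l - 21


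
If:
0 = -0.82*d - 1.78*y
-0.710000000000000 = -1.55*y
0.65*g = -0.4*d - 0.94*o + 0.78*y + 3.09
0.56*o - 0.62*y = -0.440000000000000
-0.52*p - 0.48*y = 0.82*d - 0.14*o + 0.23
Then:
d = -0.99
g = 6.32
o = -0.28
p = 0.63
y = 0.46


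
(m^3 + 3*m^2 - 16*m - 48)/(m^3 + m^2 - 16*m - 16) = (m + 3)/(m + 1)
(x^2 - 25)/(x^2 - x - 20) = (x + 5)/(x + 4)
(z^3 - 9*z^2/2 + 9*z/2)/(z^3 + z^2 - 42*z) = (z^2 - 9*z/2 + 9/2)/(z^2 + z - 42)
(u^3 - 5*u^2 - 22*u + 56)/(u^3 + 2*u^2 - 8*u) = (u - 7)/u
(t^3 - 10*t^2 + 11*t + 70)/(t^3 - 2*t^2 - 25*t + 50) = (t^2 - 5*t - 14)/(t^2 + 3*t - 10)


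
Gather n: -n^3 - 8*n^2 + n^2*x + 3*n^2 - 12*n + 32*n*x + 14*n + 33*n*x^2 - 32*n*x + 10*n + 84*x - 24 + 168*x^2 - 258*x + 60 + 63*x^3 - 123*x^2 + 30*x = -n^3 + n^2*(x - 5) + n*(33*x^2 + 12) + 63*x^3 + 45*x^2 - 144*x + 36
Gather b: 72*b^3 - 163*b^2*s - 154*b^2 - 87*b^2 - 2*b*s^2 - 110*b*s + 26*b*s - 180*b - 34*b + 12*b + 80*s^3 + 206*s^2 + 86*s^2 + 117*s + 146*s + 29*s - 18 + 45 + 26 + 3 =72*b^3 + b^2*(-163*s - 241) + b*(-2*s^2 - 84*s - 202) + 80*s^3 + 292*s^2 + 292*s + 56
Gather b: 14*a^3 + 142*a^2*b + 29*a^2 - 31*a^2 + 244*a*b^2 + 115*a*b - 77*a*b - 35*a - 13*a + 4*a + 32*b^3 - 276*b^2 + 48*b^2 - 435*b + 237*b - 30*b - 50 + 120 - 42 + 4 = 14*a^3 - 2*a^2 - 44*a + 32*b^3 + b^2*(244*a - 228) + b*(142*a^2 + 38*a - 228) + 32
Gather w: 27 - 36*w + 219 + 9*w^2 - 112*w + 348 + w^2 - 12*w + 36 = 10*w^2 - 160*w + 630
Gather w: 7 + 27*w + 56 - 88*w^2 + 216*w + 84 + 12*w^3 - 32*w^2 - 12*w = 12*w^3 - 120*w^2 + 231*w + 147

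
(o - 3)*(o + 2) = o^2 - o - 6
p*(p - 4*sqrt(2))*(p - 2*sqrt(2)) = p^3 - 6*sqrt(2)*p^2 + 16*p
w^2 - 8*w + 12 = (w - 6)*(w - 2)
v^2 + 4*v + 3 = (v + 1)*(v + 3)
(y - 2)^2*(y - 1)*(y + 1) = y^4 - 4*y^3 + 3*y^2 + 4*y - 4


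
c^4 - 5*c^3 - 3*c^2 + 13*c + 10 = (c - 5)*(c - 2)*(c + 1)^2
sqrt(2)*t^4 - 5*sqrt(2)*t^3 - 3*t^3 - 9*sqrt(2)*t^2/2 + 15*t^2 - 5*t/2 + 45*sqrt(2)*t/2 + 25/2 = (t - 5)*(t - 5*sqrt(2)/2)*(t + sqrt(2)/2)*(sqrt(2)*t + 1)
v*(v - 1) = v^2 - v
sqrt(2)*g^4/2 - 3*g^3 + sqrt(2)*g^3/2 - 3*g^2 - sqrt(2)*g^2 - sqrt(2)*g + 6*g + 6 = (g + 1)*(g - 3*sqrt(2))*(g - sqrt(2))*(sqrt(2)*g/2 + 1)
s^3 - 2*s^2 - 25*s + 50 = (s - 5)*(s - 2)*(s + 5)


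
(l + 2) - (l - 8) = 10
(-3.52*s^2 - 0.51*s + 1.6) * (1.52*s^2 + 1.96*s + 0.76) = -5.3504*s^4 - 7.6744*s^3 - 1.2428*s^2 + 2.7484*s + 1.216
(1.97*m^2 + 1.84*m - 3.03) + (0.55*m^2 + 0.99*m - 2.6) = 2.52*m^2 + 2.83*m - 5.63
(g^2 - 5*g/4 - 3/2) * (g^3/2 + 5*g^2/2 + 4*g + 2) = g^5/2 + 15*g^4/8 + g^3/8 - 27*g^2/4 - 17*g/2 - 3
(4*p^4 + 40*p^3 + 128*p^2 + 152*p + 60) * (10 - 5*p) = -20*p^5 - 160*p^4 - 240*p^3 + 520*p^2 + 1220*p + 600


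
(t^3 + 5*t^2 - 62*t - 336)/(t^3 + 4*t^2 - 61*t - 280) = (t + 6)/(t + 5)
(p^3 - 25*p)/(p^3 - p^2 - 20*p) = (p + 5)/(p + 4)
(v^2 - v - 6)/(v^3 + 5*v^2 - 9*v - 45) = (v + 2)/(v^2 + 8*v + 15)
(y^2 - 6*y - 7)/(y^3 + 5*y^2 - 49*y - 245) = (y + 1)/(y^2 + 12*y + 35)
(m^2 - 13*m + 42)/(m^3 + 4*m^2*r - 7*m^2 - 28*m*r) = (m - 6)/(m*(m + 4*r))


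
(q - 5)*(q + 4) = q^2 - q - 20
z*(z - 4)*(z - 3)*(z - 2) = z^4 - 9*z^3 + 26*z^2 - 24*z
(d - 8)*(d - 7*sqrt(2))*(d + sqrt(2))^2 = d^4 - 8*d^3 - 5*sqrt(2)*d^3 - 26*d^2 + 40*sqrt(2)*d^2 - 14*sqrt(2)*d + 208*d + 112*sqrt(2)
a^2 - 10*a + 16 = (a - 8)*(a - 2)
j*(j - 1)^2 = j^3 - 2*j^2 + j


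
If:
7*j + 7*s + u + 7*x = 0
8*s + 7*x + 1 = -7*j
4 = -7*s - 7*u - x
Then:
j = 37/49 - 45*x/49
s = -x/14 - 11/14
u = 3/14 - x/14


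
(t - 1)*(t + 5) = t^2 + 4*t - 5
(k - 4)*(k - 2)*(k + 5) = k^3 - k^2 - 22*k + 40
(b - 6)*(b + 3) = b^2 - 3*b - 18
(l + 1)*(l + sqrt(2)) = l^2 + l + sqrt(2)*l + sqrt(2)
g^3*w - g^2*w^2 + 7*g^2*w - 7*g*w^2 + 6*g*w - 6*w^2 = (g + 6)*(g - w)*(g*w + w)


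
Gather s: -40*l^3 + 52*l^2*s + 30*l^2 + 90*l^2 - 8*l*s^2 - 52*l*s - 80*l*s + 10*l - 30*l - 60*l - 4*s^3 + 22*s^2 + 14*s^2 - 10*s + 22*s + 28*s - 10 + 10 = -40*l^3 + 120*l^2 - 80*l - 4*s^3 + s^2*(36 - 8*l) + s*(52*l^2 - 132*l + 40)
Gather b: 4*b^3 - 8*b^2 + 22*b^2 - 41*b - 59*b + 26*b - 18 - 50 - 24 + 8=4*b^3 + 14*b^2 - 74*b - 84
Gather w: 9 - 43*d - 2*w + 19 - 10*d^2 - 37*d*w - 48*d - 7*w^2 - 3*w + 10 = -10*d^2 - 91*d - 7*w^2 + w*(-37*d - 5) + 38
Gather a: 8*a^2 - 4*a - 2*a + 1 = 8*a^2 - 6*a + 1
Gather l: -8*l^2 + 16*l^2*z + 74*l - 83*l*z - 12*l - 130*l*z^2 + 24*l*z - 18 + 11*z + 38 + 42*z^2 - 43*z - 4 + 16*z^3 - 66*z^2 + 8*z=l^2*(16*z - 8) + l*(-130*z^2 - 59*z + 62) + 16*z^3 - 24*z^2 - 24*z + 16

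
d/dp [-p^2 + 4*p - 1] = 4 - 2*p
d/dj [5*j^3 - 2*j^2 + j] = 15*j^2 - 4*j + 1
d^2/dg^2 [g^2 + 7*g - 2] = 2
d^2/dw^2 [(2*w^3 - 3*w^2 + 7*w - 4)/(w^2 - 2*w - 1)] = 2*(11*w^3 - 9*w^2 + 51*w - 37)/(w^6 - 6*w^5 + 9*w^4 + 4*w^3 - 9*w^2 - 6*w - 1)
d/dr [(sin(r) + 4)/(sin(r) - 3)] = -7*cos(r)/(sin(r) - 3)^2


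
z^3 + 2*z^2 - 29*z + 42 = (z - 3)*(z - 2)*(z + 7)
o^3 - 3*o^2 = o^2*(o - 3)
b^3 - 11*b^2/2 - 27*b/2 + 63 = (b - 6)*(b - 3)*(b + 7/2)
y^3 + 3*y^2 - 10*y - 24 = (y - 3)*(y + 2)*(y + 4)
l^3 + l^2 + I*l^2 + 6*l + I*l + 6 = (l + 1)*(l - 2*I)*(l + 3*I)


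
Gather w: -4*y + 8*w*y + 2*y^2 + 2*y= 8*w*y + 2*y^2 - 2*y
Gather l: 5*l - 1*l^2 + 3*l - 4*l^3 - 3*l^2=-4*l^3 - 4*l^2 + 8*l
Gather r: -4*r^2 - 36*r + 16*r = -4*r^2 - 20*r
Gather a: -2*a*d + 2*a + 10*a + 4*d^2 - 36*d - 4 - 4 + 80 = a*(12 - 2*d) + 4*d^2 - 36*d + 72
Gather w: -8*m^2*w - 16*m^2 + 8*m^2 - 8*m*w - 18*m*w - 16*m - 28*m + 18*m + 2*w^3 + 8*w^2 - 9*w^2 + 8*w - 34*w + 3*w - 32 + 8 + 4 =-8*m^2 - 26*m + 2*w^3 - w^2 + w*(-8*m^2 - 26*m - 23) - 20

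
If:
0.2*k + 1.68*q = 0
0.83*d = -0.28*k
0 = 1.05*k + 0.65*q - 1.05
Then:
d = -0.36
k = 1.08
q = -0.13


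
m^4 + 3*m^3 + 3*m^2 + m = m*(m + 1)^3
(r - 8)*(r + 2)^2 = r^3 - 4*r^2 - 28*r - 32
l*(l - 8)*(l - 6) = l^3 - 14*l^2 + 48*l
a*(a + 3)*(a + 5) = a^3 + 8*a^2 + 15*a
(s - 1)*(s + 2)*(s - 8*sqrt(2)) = s^3 - 8*sqrt(2)*s^2 + s^2 - 8*sqrt(2)*s - 2*s + 16*sqrt(2)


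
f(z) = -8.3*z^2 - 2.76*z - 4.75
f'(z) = -16.6*z - 2.76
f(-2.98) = -70.23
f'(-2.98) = 46.71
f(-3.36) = -89.18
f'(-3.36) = 53.02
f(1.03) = -16.40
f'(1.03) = -19.86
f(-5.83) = -270.77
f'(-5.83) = 94.02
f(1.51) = -27.84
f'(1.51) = -27.83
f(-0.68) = -6.71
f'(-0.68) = 8.53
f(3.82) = -136.41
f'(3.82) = -66.17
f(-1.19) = -13.22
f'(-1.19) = 16.99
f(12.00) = -1233.07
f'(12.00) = -201.96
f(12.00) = -1233.07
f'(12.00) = -201.96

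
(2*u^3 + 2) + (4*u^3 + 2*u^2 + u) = 6*u^3 + 2*u^2 + u + 2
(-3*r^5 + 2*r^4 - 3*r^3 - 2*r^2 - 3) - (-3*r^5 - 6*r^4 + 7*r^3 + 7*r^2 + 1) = 8*r^4 - 10*r^3 - 9*r^2 - 4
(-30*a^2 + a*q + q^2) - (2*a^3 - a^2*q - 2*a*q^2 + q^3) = -2*a^3 + a^2*q - 30*a^2 + 2*a*q^2 + a*q - q^3 + q^2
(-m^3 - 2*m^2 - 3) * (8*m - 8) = -8*m^4 - 8*m^3 + 16*m^2 - 24*m + 24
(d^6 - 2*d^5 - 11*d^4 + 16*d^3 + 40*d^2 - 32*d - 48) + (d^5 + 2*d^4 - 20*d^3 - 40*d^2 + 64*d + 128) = d^6 - d^5 - 9*d^4 - 4*d^3 + 32*d + 80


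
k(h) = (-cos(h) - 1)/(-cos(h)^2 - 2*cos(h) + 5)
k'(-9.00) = -0.07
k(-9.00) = -0.01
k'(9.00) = 0.07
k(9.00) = -0.01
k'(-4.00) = 0.13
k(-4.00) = -0.06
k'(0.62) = 0.74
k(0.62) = -0.67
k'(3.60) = -0.07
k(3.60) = -0.02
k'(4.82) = -0.32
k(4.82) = -0.23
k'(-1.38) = -0.35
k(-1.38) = -0.26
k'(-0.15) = -0.36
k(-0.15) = -0.97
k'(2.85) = 0.05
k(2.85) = -0.01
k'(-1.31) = -0.38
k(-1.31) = -0.28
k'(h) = (-2*sin(h)*cos(h) - 2*sin(h))*(-cos(h) - 1)/(-cos(h)^2 - 2*cos(h) + 5)^2 + sin(h)/(-cos(h)^2 - 2*cos(h) + 5) = (cos(h)^2 + 2*cos(h) + 7)*sin(h)/(cos(h)^2 + 2*cos(h) - 5)^2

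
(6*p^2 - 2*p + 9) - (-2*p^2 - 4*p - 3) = 8*p^2 + 2*p + 12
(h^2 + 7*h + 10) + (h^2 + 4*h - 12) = 2*h^2 + 11*h - 2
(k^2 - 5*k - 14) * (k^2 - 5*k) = k^4 - 10*k^3 + 11*k^2 + 70*k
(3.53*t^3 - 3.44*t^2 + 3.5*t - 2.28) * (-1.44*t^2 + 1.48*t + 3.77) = -5.0832*t^5 + 10.178*t^4 + 3.1769*t^3 - 4.5056*t^2 + 9.8206*t - 8.5956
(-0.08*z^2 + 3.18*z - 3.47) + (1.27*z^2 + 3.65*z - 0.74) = 1.19*z^2 + 6.83*z - 4.21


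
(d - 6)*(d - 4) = d^2 - 10*d + 24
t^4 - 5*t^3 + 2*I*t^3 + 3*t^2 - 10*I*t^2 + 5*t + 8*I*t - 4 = (t - 4)*(t - 1)*(t + I)^2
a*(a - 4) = a^2 - 4*a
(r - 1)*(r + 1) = r^2 - 1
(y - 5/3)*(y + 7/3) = y^2 + 2*y/3 - 35/9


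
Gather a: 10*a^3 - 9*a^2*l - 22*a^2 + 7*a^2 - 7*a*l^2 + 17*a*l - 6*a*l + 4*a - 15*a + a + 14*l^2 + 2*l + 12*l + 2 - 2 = 10*a^3 + a^2*(-9*l - 15) + a*(-7*l^2 + 11*l - 10) + 14*l^2 + 14*l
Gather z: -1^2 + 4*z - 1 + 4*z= 8*z - 2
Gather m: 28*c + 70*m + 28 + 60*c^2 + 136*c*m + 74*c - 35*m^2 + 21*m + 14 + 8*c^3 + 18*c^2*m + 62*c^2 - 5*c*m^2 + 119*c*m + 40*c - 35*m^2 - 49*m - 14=8*c^3 + 122*c^2 + 142*c + m^2*(-5*c - 70) + m*(18*c^2 + 255*c + 42) + 28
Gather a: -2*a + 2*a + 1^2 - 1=0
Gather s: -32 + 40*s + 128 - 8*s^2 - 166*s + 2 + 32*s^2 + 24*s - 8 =24*s^2 - 102*s + 90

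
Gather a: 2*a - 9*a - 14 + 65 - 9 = 42 - 7*a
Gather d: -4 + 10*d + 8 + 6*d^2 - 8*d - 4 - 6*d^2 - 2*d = 0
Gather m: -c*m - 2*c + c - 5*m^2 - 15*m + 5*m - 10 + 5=-c - 5*m^2 + m*(-c - 10) - 5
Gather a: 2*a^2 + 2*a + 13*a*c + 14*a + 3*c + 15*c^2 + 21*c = 2*a^2 + a*(13*c + 16) + 15*c^2 + 24*c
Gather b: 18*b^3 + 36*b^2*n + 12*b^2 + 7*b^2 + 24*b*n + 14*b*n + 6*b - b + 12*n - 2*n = 18*b^3 + b^2*(36*n + 19) + b*(38*n + 5) + 10*n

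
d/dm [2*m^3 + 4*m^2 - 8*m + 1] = 6*m^2 + 8*m - 8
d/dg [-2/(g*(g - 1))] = 2*(2*g - 1)/(g^2*(g - 1)^2)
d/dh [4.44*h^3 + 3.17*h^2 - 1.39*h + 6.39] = 13.32*h^2 + 6.34*h - 1.39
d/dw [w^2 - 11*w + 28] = 2*w - 11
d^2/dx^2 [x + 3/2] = 0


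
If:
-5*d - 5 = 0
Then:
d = -1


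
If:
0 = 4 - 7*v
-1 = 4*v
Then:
No Solution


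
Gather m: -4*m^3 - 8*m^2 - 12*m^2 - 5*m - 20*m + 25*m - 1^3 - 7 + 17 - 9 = -4*m^3 - 20*m^2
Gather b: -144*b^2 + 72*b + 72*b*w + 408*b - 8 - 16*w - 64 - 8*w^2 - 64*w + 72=-144*b^2 + b*(72*w + 480) - 8*w^2 - 80*w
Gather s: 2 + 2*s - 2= 2*s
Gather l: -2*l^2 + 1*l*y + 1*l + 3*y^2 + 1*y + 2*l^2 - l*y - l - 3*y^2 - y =0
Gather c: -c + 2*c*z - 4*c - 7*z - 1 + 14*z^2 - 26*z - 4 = c*(2*z - 5) + 14*z^2 - 33*z - 5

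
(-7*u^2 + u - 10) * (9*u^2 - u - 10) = -63*u^4 + 16*u^3 - 21*u^2 + 100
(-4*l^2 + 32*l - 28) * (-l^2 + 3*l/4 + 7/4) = 4*l^4 - 35*l^3 + 45*l^2 + 35*l - 49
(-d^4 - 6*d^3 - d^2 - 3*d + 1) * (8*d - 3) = -8*d^5 - 45*d^4 + 10*d^3 - 21*d^2 + 17*d - 3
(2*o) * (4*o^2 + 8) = 8*o^3 + 16*o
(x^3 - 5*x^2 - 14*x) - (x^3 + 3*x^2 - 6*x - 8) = -8*x^2 - 8*x + 8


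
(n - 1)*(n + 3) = n^2 + 2*n - 3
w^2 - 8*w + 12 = (w - 6)*(w - 2)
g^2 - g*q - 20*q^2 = (g - 5*q)*(g + 4*q)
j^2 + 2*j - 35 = (j - 5)*(j + 7)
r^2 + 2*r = r*(r + 2)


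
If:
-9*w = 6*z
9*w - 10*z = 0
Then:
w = 0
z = 0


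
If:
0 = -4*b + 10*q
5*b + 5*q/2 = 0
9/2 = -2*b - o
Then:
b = 0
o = -9/2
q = 0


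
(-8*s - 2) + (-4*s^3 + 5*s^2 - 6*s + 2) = -4*s^3 + 5*s^2 - 14*s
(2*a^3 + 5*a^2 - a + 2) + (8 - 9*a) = 2*a^3 + 5*a^2 - 10*a + 10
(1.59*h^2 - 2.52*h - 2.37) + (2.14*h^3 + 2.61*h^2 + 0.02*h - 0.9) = 2.14*h^3 + 4.2*h^2 - 2.5*h - 3.27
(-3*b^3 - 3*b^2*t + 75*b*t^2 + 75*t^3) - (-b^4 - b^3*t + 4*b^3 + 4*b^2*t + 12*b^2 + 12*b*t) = b^4 + b^3*t - 7*b^3 - 7*b^2*t - 12*b^2 + 75*b*t^2 - 12*b*t + 75*t^3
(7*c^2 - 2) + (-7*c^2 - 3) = -5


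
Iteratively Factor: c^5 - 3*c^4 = (c)*(c^4 - 3*c^3) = c^2*(c^3 - 3*c^2) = c^3*(c^2 - 3*c) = c^3*(c - 3)*(c)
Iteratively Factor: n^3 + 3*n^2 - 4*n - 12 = (n - 2)*(n^2 + 5*n + 6) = (n - 2)*(n + 2)*(n + 3)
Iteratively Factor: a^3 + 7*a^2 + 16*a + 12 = (a + 3)*(a^2 + 4*a + 4) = (a + 2)*(a + 3)*(a + 2)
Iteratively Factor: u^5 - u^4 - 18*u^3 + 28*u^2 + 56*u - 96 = (u + 4)*(u^4 - 5*u^3 + 2*u^2 + 20*u - 24) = (u - 2)*(u + 4)*(u^3 - 3*u^2 - 4*u + 12) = (u - 2)*(u + 2)*(u + 4)*(u^2 - 5*u + 6) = (u - 3)*(u - 2)*(u + 2)*(u + 4)*(u - 2)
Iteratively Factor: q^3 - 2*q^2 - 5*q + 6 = (q - 1)*(q^2 - q - 6) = (q - 3)*(q - 1)*(q + 2)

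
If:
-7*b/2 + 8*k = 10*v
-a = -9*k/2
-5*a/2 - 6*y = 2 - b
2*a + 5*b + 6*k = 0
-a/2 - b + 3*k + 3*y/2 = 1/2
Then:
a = 24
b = -16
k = 16/3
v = 148/15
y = -13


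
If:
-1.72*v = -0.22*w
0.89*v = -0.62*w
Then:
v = 0.00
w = 0.00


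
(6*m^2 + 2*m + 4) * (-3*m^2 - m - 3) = -18*m^4 - 12*m^3 - 32*m^2 - 10*m - 12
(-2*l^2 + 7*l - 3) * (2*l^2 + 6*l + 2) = -4*l^4 + 2*l^3 + 32*l^2 - 4*l - 6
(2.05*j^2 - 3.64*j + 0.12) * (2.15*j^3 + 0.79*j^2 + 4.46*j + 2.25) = 4.4075*j^5 - 6.2065*j^4 + 6.5254*j^3 - 11.5271*j^2 - 7.6548*j + 0.27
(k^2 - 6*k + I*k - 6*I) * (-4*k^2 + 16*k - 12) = -4*k^4 + 40*k^3 - 4*I*k^3 - 108*k^2 + 40*I*k^2 + 72*k - 108*I*k + 72*I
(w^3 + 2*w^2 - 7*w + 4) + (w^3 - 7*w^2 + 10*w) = 2*w^3 - 5*w^2 + 3*w + 4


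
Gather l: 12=12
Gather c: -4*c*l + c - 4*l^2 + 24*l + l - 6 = c*(1 - 4*l) - 4*l^2 + 25*l - 6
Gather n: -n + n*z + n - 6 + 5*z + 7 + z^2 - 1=n*z + z^2 + 5*z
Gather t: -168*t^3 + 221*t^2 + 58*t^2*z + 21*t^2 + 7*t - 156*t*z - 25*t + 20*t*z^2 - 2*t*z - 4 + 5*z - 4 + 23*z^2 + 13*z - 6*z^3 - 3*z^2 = -168*t^3 + t^2*(58*z + 242) + t*(20*z^2 - 158*z - 18) - 6*z^3 + 20*z^2 + 18*z - 8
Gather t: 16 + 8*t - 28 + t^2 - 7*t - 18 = t^2 + t - 30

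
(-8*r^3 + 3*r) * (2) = -16*r^3 + 6*r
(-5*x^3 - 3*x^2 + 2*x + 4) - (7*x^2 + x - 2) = -5*x^3 - 10*x^2 + x + 6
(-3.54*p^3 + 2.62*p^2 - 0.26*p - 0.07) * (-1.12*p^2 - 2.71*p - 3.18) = 3.9648*p^5 + 6.659*p^4 + 4.4482*p^3 - 7.5486*p^2 + 1.0165*p + 0.2226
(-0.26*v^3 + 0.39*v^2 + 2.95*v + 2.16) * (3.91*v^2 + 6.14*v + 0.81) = -1.0166*v^5 - 0.0714999999999999*v^4 + 13.7185*v^3 + 26.8745*v^2 + 15.6519*v + 1.7496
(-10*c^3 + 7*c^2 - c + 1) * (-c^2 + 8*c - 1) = 10*c^5 - 87*c^4 + 67*c^3 - 16*c^2 + 9*c - 1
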